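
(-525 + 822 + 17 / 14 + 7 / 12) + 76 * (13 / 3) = 52763 / 84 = 628.13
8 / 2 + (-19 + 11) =-4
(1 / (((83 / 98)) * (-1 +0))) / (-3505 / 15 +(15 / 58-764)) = 0.00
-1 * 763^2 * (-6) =3493014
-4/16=-1/4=-0.25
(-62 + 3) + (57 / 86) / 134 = -679859 / 11524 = -59.00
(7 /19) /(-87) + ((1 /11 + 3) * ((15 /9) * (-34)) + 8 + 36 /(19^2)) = -19238005 /115159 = -167.06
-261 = -261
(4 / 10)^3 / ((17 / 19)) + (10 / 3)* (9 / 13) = 65726 / 27625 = 2.38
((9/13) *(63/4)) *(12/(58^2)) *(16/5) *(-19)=-129276/54665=-2.36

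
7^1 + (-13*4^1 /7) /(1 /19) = -939 /7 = -134.14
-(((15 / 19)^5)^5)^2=-63762150021404958690340780691485633724369108676910400390625 / 8663234049605954426644038200675212212900743262211018069459689001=-0.00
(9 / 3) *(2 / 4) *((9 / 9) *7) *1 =10.50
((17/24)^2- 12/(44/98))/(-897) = 166165/5683392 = 0.03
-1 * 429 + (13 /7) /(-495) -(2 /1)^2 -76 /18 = -168332 /385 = -437.23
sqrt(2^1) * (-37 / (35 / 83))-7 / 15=-3071 * sqrt(2) / 35-7 / 15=-124.55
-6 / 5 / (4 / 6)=-9 / 5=-1.80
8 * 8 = 64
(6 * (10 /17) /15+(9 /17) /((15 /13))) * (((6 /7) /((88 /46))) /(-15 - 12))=-1357 /117810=-0.01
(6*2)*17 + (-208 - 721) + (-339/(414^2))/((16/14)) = -725.00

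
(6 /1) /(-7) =-6 /7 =-0.86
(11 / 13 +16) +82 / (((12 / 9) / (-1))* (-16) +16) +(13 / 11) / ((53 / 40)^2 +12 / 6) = 931472837 / 48120072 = 19.36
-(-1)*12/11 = 12/11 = 1.09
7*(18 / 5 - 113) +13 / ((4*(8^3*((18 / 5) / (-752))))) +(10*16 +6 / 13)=-90854063 / 149760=-606.66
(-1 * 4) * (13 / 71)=-52 / 71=-0.73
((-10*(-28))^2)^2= 6146560000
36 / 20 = 9 / 5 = 1.80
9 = 9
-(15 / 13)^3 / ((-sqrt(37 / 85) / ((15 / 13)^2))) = 759375 * sqrt(3145) / 13737841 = 3.10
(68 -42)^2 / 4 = 169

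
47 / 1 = 47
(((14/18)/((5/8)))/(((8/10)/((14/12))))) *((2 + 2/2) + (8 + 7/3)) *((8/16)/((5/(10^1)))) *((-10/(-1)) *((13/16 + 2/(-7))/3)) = 10325/243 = 42.49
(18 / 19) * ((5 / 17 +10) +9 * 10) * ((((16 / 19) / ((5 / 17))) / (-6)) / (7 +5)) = -3.78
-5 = -5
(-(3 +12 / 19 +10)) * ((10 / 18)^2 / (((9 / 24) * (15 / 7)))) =-72520 / 13851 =-5.24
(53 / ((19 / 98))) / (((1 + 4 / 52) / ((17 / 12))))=81991 / 228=359.61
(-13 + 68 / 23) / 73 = -231 / 1679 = -0.14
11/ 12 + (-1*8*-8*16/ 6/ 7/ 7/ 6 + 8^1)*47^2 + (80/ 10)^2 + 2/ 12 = 33550231/ 1764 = 19019.41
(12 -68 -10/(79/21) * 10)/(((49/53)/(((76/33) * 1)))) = -3754096/18249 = -205.72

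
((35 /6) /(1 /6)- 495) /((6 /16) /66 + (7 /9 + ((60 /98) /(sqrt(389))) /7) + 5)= -305487703353349440 /3840814675342181 + 11876365670400 * sqrt(389) /3840814675342181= -79.48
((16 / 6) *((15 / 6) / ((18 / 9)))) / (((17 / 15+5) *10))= 5 / 92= 0.05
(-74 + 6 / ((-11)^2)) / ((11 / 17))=-152116 / 1331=-114.29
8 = 8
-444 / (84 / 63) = -333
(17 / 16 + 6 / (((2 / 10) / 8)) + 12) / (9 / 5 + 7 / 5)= 20245 / 256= 79.08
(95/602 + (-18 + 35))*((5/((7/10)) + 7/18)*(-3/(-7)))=3267407/58996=55.38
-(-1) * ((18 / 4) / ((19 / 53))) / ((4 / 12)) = 1431 / 38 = 37.66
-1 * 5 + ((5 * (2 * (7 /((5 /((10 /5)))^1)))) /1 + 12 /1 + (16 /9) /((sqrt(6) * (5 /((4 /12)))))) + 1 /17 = 8 * sqrt(6) /405 + 596 /17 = 35.11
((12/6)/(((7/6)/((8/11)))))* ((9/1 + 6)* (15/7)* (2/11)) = 43200/5929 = 7.29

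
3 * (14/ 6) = 7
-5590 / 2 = -2795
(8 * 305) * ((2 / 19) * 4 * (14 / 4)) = 68320 / 19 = 3595.79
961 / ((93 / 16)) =496 / 3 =165.33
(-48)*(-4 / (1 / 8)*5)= 7680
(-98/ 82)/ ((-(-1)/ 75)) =-3675/ 41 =-89.63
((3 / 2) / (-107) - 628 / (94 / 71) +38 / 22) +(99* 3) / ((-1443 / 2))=-25173648849 / 53216878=-473.04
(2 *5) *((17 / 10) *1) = 17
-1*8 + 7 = -1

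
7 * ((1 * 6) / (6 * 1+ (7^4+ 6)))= 42 / 2413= 0.02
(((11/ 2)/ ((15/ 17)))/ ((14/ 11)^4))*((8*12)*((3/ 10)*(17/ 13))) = 139631217/ 1560650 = 89.47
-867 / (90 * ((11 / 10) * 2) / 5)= -1445 / 66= -21.89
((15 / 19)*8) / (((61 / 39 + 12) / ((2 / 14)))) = 4680 / 70357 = 0.07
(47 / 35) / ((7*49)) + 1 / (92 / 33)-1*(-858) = 948027169 / 1104460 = 858.36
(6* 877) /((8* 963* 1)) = 877 /1284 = 0.68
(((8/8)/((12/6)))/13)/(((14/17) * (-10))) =-17/3640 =-0.00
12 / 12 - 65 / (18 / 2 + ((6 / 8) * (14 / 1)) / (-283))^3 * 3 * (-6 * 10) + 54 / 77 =20050587021403 / 1116973327701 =17.95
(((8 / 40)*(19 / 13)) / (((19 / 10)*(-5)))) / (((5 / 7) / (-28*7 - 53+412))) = -7.02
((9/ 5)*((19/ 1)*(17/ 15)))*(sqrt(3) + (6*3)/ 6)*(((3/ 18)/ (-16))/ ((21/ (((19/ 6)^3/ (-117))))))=2215457*sqrt(3)/ 424569600 + 2215457/ 141523200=0.02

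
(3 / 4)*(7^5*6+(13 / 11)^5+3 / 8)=389787279099 / 5153632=75633.51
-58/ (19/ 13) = -754/ 19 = -39.68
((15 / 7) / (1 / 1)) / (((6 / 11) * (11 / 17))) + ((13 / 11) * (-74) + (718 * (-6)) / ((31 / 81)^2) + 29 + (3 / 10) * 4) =-21801760731 / 739970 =-29463.03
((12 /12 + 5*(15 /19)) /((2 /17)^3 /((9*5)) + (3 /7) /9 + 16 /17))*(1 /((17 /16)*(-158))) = -68458320 /2296996811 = -0.03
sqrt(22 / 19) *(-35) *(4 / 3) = -140 *sqrt(418) / 57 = -50.22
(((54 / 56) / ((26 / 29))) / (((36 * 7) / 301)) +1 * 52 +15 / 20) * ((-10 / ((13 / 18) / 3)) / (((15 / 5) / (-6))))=21242115 / 4732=4489.04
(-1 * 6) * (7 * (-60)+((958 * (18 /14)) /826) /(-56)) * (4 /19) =204001893 /384503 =530.56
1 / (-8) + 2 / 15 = 1 / 120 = 0.01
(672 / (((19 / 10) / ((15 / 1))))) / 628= 25200 / 2983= 8.45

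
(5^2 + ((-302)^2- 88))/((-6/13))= -1184833/6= -197472.17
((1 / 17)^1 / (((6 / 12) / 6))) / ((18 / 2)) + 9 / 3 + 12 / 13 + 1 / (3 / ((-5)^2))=2726 / 221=12.33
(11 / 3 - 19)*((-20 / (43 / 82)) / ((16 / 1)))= 4715 / 129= 36.55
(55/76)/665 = 11/10108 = 0.00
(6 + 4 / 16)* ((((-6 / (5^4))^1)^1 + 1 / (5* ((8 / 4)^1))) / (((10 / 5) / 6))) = 339 / 200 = 1.70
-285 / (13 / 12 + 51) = -684 / 125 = -5.47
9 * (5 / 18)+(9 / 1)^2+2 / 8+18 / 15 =1699 / 20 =84.95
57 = 57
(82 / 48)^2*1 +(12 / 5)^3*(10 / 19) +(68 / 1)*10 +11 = 191846731 / 273600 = 701.19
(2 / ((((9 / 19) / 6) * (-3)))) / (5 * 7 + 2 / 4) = -0.24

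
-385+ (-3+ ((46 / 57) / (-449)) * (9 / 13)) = -43030502 / 110903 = -388.00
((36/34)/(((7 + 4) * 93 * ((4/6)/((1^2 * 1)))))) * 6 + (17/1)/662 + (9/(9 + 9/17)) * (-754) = -24594059453/34538526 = -712.08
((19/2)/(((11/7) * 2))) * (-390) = -25935/22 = -1178.86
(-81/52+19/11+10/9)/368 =6593/1894464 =0.00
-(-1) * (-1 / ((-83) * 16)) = 1 / 1328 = 0.00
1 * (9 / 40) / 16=0.01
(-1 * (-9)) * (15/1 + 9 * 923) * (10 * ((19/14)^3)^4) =414432152020543316445/14173478093824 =29239975.49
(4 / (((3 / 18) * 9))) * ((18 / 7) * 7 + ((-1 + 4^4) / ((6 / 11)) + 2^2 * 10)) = 4204 / 3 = 1401.33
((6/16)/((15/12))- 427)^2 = 18207289/100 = 182072.89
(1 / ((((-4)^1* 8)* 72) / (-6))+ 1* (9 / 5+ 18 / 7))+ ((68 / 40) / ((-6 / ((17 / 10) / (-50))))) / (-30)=110217533 / 25200000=4.37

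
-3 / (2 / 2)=-3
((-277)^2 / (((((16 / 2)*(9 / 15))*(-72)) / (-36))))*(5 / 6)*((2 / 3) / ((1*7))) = 1918225 / 3024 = 634.33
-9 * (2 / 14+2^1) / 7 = -135 / 49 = -2.76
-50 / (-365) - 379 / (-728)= 34947 / 53144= 0.66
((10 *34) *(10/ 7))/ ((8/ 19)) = 8075/ 7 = 1153.57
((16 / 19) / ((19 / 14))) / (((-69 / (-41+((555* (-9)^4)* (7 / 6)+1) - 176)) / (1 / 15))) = -105728784 / 41515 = -2546.76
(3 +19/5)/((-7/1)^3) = -34/1715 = -0.02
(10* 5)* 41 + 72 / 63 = 14358 / 7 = 2051.14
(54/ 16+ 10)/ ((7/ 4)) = 107/ 14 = 7.64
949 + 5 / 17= 16138 / 17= 949.29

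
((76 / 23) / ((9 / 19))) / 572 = 361 / 29601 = 0.01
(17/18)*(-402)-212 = -1775/3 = -591.67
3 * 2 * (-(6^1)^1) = -36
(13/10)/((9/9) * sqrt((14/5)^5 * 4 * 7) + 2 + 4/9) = -804375/1218272332 + 1805895 * sqrt(10)/304568083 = 0.02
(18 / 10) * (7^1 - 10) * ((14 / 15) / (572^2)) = -63 / 4089800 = -0.00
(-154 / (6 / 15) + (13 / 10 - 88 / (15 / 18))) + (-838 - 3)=-13303 / 10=-1330.30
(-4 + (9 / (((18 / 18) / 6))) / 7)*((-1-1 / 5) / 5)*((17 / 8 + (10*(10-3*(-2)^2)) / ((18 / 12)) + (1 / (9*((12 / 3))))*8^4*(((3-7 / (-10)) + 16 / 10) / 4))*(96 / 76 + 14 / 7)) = -20245511 / 49875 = -405.93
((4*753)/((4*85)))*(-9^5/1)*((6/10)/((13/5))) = -133391691/1105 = -120716.46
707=707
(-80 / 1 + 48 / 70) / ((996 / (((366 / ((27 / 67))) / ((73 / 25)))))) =-28363780 / 1145151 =-24.77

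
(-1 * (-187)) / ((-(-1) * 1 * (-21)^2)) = 187 / 441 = 0.42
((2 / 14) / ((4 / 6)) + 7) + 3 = 143 / 14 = 10.21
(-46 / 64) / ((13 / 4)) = -23 / 104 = -0.22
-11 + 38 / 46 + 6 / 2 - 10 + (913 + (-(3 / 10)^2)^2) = 206041863 / 230000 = 895.83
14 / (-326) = -7 / 163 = -0.04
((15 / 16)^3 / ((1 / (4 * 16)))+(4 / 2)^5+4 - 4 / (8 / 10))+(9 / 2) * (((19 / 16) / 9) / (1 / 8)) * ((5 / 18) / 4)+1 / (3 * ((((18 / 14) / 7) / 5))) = 160943 / 1728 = 93.14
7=7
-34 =-34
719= 719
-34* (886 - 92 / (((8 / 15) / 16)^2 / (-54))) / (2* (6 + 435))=-76025462 / 441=-172393.34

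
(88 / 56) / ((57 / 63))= 33 / 19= 1.74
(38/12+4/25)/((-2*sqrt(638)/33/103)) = -51397*sqrt(638)/5800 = -223.83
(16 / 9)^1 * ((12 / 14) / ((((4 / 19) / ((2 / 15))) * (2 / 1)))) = 152 / 315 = 0.48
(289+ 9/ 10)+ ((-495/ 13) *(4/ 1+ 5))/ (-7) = 308359/ 910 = 338.86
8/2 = 4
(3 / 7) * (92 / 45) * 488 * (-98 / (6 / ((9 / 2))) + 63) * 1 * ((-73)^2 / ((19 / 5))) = -119625392 / 19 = -6296073.26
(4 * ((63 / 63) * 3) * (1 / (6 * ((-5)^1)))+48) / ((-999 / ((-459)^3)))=852415326 / 185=4607650.41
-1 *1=-1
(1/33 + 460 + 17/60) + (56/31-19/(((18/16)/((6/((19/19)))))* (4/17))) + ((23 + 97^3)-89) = 18672582757/20460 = 912638.45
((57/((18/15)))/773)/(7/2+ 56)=95/91987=0.00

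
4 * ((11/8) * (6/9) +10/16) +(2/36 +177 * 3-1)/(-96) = 1115/1728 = 0.65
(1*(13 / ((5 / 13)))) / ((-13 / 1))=-13 / 5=-2.60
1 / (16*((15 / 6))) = 1 / 40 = 0.02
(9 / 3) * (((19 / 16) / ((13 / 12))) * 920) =39330 / 13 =3025.38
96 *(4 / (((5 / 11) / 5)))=4224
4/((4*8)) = 0.12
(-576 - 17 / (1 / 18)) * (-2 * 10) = 17640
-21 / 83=-0.25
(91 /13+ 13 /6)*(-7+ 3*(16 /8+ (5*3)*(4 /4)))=1210 /3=403.33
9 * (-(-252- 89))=3069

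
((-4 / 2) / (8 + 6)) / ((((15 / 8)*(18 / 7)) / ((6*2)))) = -16 / 45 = -0.36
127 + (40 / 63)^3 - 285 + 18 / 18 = -39193379 / 250047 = -156.74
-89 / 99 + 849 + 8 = 84754 / 99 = 856.10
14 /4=3.50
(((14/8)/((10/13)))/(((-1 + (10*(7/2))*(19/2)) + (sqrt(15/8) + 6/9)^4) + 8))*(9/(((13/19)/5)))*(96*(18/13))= 2419485715938816/42335694714157 -10744113881088*sqrt(30)/42335694714157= 55.76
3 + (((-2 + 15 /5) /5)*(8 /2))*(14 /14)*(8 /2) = 31 /5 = 6.20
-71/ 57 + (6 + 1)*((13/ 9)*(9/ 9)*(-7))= -12316/ 171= -72.02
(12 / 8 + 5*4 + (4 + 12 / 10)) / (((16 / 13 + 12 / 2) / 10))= 3471 / 94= 36.93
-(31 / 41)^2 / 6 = -0.10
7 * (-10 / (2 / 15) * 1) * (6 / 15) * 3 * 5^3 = -78750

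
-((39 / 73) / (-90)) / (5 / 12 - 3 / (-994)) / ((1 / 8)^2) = 827008 / 913595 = 0.91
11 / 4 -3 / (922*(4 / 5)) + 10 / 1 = 47007 / 3688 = 12.75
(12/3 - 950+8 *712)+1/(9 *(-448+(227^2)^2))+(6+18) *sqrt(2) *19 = 5394.88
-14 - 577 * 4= -2322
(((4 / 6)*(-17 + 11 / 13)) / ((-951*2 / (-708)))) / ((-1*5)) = 3304 / 4121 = 0.80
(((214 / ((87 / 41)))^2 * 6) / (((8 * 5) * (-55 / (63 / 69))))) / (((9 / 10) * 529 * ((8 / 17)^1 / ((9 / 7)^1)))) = -327178073 / 2251138340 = -0.15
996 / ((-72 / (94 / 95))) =-3901 / 285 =-13.69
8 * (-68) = -544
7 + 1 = 8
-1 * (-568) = 568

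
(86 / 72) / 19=43 / 684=0.06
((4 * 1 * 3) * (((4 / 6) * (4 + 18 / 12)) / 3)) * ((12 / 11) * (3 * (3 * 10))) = 1440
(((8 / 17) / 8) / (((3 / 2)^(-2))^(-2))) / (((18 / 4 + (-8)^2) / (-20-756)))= -0.13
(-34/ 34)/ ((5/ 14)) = -14/ 5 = -2.80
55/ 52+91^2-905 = 383607/ 52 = 7377.06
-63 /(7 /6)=-54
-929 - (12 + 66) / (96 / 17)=-15085 / 16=-942.81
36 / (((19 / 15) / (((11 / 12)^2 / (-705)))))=-121 / 3572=-0.03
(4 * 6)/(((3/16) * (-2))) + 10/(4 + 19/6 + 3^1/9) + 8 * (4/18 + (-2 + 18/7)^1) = -3548/63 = -56.32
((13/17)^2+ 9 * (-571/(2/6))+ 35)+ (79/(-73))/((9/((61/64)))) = -186914381683/12151872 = -15381.53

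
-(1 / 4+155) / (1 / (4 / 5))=-124.20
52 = 52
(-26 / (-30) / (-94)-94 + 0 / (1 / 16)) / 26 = -132553 / 36660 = -3.62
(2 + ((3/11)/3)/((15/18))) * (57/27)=2204/495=4.45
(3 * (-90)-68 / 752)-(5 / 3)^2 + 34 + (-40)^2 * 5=13131835 / 1692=7761.13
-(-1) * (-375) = -375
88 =88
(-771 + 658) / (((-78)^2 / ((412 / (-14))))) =0.55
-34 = -34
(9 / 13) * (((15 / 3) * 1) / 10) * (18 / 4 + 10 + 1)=279 / 52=5.37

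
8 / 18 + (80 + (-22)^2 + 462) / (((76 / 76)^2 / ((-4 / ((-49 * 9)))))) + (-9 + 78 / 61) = 54589 / 26901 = 2.03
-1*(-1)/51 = 1/51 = 0.02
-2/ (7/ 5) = -1.43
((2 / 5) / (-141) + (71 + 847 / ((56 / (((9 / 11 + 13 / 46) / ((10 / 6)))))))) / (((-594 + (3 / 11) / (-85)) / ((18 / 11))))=-0.22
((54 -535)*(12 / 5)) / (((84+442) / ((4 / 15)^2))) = -15392 / 98625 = -0.16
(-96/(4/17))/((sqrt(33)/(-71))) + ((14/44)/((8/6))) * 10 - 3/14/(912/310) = 54155/23408 + 9656 * sqrt(33)/11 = 5045.00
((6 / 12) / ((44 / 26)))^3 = 2197 / 85184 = 0.03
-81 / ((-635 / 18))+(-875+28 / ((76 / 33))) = -10382488 / 12065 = -860.55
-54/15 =-18/5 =-3.60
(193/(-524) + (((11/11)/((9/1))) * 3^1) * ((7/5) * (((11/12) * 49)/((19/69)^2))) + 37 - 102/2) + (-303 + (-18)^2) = 133868751/472910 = 283.07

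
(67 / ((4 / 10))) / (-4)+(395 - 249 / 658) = 928429 / 2632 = 352.75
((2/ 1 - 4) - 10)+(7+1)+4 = 0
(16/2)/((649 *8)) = 1/649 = 0.00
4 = 4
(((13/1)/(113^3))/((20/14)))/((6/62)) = 0.00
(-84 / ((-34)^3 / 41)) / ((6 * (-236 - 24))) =-287 / 5109520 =-0.00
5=5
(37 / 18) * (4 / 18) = 37 / 81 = 0.46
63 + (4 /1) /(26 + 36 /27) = 2589 /41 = 63.15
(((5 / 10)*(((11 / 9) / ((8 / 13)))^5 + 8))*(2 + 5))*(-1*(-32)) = 526935149993 / 120932352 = 4357.27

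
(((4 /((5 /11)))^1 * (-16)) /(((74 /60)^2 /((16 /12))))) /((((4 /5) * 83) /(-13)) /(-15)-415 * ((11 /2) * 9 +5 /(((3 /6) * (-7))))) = 2306304000 /372789620513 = 0.01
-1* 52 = -52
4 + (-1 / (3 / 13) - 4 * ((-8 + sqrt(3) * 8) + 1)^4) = -8840.21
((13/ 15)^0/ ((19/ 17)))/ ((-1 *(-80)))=17/ 1520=0.01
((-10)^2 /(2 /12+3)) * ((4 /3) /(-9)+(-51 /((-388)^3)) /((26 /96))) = -4.68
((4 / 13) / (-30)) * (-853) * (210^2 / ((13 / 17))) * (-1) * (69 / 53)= -5883345720 / 8957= -656843.33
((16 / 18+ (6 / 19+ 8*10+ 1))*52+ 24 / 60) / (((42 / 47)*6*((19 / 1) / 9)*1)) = 12270901 / 32490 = 377.68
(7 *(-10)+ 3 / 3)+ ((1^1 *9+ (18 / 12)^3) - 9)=-525 / 8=-65.62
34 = 34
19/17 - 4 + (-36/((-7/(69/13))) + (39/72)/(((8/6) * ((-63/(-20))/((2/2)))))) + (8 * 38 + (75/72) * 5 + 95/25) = 93994633/278460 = 337.55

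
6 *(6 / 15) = 2.40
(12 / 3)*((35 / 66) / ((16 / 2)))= 35 / 132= 0.27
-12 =-12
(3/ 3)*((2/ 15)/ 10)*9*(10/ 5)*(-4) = -24/ 25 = -0.96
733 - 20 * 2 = 693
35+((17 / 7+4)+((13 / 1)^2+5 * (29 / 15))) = 220.10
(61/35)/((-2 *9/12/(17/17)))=-122/105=-1.16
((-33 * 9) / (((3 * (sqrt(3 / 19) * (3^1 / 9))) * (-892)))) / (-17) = -99 * sqrt(57) / 15164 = -0.05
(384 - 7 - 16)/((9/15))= 1805/3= 601.67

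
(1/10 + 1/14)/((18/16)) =16/105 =0.15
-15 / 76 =-0.20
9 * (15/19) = 7.11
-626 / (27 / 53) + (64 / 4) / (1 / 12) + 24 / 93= -867598 / 837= -1036.56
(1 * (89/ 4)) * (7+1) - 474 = -296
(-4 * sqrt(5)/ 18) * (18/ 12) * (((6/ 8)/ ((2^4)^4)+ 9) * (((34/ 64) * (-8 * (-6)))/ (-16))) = 40108083 * sqrt(5)/ 8388608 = 10.69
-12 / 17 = -0.71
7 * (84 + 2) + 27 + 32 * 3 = 725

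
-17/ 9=-1.89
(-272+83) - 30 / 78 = -2462 / 13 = -189.38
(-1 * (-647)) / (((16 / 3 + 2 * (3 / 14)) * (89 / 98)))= 1331526 / 10769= 123.64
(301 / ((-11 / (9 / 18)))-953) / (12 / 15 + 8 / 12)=-319005 / 484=-659.10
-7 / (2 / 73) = -511 / 2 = -255.50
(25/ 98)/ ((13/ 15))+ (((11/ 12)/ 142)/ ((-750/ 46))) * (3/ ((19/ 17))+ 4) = 2255970053/ 7733817000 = 0.29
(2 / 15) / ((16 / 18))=3 / 20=0.15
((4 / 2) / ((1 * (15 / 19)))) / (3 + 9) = 19 / 90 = 0.21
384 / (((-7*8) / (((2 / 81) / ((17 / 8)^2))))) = -2048 / 54621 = -0.04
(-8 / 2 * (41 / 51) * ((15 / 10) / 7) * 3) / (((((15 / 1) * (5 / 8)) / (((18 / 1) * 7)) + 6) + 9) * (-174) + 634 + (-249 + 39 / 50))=16400 / 17748187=0.00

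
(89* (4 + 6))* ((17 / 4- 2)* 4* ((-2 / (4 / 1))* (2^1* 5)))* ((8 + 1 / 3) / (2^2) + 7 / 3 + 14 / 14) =-216937.50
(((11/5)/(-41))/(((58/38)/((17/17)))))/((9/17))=-3553/53505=-0.07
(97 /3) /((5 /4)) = 388 /15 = 25.87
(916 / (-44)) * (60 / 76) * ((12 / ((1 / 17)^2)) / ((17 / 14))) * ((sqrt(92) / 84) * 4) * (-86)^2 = -6910230720 * sqrt(23) / 209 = -158566039.81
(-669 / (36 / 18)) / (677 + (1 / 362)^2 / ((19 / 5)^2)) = -5274717566 / 10675586831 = -0.49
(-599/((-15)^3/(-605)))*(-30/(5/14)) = 2029412/225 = 9019.61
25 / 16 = 1.56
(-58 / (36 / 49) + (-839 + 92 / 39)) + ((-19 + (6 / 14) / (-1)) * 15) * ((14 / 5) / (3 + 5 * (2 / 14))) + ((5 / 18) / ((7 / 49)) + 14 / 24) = -4531 / 4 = -1132.75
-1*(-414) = 414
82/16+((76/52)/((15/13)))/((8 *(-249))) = 5.12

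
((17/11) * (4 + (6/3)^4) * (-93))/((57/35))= -368900/209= -1765.07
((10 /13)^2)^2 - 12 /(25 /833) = -285245756 /714025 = -399.49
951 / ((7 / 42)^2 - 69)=-13.79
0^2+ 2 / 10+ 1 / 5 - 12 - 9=-103 / 5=-20.60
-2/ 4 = -1/ 2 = -0.50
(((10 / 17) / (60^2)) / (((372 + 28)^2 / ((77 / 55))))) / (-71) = -0.00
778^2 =605284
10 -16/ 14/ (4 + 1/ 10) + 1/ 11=30977/ 3157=9.81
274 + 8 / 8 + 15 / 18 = 1655 / 6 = 275.83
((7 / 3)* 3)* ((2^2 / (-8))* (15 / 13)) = -105 / 26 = -4.04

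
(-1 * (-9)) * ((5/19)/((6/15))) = 225/38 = 5.92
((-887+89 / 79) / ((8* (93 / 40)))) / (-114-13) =116640 / 311023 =0.38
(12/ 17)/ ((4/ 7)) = 21/ 17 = 1.24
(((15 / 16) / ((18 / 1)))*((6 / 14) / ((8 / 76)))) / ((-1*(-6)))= 0.04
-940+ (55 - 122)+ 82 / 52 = -26141 / 26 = -1005.42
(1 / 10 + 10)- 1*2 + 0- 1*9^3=-7209 / 10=-720.90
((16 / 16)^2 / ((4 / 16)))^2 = 16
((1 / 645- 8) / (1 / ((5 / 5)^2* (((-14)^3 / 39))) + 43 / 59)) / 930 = -417610732 / 34698623175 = -0.01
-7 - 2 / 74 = -260 / 37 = -7.03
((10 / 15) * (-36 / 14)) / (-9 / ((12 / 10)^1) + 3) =8 / 21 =0.38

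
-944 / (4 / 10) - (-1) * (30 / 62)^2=-2267735 / 961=-2359.77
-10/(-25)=2/5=0.40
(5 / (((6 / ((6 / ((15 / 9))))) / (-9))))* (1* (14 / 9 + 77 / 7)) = -339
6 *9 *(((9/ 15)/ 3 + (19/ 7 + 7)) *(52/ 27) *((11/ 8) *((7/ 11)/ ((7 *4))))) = 4511/ 140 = 32.22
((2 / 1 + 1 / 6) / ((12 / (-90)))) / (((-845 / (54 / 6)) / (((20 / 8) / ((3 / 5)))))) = 75 / 104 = 0.72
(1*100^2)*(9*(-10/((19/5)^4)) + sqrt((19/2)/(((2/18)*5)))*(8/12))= 23251.83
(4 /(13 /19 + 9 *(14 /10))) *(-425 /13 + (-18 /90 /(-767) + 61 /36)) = -81311051 /8711586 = -9.33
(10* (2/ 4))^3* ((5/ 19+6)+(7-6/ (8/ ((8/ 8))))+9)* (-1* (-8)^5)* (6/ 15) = 669696000/ 19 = 35247157.89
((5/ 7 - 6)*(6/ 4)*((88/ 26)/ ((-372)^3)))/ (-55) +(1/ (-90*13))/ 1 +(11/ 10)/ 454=1389682169/ 886165469280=0.00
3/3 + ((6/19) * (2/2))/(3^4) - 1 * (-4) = 2567/513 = 5.00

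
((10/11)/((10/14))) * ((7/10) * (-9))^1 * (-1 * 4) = 1764/55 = 32.07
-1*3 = -3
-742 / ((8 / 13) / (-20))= 24115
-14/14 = -1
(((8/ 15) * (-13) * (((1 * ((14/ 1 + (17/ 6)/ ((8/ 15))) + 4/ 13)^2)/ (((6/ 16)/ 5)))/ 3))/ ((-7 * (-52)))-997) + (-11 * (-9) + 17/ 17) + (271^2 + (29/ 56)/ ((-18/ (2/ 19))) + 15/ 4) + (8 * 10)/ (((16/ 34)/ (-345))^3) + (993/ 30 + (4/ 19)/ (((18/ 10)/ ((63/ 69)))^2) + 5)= -1619201286506987596849/ 51366238560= -31522675825.59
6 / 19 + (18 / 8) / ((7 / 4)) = 213 / 133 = 1.60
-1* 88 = -88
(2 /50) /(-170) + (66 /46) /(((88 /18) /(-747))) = -42859171 /195500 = -219.23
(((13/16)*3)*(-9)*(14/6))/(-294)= 39/224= 0.17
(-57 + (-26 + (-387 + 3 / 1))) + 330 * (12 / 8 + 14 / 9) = 1624 / 3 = 541.33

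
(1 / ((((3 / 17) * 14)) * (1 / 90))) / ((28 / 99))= 25245 / 196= 128.80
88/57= 1.54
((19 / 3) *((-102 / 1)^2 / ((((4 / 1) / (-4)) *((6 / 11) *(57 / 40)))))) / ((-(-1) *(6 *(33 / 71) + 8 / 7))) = -63198520 / 2931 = -21562.10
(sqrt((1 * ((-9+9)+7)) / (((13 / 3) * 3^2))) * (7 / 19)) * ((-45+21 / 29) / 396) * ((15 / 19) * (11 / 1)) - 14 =-14 - 3745 * sqrt(273) / 408291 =-14.15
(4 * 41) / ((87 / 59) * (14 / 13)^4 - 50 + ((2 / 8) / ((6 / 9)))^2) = -17686799104 / 5163250621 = -3.43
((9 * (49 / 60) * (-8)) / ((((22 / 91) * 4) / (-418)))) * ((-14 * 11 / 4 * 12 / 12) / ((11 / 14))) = -12453987 / 10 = -1245398.70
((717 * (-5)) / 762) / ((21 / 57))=-12.77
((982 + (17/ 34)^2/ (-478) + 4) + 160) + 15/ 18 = 6578233/ 5736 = 1146.83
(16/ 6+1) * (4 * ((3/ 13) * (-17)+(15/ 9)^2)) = -5896/ 351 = -16.80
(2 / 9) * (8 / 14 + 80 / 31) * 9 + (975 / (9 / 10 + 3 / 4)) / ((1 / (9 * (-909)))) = -4834220.97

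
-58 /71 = -0.82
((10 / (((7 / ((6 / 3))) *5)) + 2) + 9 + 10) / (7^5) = 151 / 117649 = 0.00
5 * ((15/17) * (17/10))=15/2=7.50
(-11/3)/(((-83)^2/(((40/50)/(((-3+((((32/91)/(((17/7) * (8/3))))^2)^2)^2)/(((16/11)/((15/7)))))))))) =2549272161796884142528/26460506132743441793679675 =0.00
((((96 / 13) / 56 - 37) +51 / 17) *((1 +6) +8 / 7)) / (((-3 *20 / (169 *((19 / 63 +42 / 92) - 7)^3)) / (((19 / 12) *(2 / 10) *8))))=-1861097103441461639 / 3888880972200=-478568.80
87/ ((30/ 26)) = 377/ 5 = 75.40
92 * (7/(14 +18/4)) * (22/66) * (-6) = -2576/37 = -69.62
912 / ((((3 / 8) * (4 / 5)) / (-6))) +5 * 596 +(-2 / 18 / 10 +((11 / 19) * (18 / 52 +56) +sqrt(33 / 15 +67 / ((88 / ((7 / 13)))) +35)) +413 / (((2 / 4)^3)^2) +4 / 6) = sqrt(307634470) / 2860 +124546654 / 11115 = 11211.41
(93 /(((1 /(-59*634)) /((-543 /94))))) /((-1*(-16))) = 944482797 /752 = 1255961.17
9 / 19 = 0.47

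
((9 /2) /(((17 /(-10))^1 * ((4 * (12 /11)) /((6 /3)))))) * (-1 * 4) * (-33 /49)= -5445 /1666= -3.27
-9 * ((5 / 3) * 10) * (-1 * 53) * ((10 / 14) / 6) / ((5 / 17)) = 22525 / 7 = 3217.86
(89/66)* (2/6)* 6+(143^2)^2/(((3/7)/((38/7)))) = 5296713615.36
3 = 3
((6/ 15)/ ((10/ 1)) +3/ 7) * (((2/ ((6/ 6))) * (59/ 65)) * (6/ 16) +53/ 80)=57277/ 91000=0.63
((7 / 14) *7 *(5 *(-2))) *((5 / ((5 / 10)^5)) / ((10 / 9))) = -5040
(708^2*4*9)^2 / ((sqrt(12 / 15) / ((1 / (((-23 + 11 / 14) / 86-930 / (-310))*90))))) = 10890856066535424*sqrt(5) / 16505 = 1475473765400.74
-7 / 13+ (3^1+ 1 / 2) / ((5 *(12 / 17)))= 707 / 1560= 0.45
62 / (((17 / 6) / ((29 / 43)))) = 10788 / 731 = 14.76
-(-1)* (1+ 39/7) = 6.57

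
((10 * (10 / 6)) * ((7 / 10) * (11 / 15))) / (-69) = -77 / 621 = -0.12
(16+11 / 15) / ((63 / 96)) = 8032 / 315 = 25.50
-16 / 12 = -1.33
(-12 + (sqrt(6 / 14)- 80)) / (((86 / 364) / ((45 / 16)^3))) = -190724625 / 22016 + 1184625 * sqrt(21) / 88064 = -8601.36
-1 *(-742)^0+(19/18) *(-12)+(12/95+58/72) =-43553/3420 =-12.73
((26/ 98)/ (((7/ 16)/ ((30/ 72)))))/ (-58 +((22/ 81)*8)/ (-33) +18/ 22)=-0.00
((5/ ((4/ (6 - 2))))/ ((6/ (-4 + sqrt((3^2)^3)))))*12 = 230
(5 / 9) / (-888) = -5 / 7992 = -0.00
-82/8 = -41/4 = -10.25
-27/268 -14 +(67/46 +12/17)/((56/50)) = -17853821/1467032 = -12.17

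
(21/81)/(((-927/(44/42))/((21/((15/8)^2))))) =-9856/5631525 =-0.00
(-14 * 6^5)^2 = 11851370496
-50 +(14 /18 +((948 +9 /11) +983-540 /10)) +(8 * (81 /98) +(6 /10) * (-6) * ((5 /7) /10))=44506738 /24255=1834.95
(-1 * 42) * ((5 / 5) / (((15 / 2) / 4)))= -112 / 5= -22.40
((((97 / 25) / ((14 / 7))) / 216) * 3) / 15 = 97 / 54000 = 0.00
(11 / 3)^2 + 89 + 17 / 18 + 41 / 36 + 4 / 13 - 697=-277133 / 468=-592.16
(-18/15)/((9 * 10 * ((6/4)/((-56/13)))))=112/2925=0.04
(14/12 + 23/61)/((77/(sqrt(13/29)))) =565 * sqrt(377)/817278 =0.01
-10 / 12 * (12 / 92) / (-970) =1 / 8924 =0.00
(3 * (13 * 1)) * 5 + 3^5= 438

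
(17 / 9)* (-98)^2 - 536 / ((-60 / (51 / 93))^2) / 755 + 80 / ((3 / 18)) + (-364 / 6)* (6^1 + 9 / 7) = 5935402658137 / 326499750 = 18178.89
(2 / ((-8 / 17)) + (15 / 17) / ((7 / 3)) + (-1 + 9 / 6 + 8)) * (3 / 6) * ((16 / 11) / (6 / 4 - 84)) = -8812 / 215985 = -0.04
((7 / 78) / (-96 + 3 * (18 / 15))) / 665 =-1 / 684684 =-0.00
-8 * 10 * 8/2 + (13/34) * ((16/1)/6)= -16268/51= -318.98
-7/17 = -0.41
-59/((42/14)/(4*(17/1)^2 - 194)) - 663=-19582.33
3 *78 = 234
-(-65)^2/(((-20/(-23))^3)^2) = -9772.68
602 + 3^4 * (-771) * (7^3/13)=-1647143.62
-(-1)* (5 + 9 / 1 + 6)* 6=120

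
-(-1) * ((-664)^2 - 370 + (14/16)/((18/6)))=10572631/24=440526.29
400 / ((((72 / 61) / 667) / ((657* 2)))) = 297015100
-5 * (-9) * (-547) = -24615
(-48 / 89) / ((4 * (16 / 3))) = -0.03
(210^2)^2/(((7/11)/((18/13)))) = 55010340000/13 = 4231564615.38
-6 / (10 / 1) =-3 / 5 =-0.60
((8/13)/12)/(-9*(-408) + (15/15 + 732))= 2/171795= 0.00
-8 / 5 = -1.60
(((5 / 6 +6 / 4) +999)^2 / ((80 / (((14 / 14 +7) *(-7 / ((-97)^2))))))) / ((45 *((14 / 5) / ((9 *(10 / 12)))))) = -1128002 / 254043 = -4.44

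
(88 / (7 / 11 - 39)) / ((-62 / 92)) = 22264 / 6541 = 3.40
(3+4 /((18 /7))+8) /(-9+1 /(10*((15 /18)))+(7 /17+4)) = -48025 /17091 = -2.81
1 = 1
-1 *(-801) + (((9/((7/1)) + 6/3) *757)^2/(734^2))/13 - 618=183.88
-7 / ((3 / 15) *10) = -7 / 2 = -3.50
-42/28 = -3/2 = -1.50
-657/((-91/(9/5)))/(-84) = -1971/12740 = -0.15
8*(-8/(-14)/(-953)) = -0.00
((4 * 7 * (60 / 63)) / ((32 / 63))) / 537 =0.10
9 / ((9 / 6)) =6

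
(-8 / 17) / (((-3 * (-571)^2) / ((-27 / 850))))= -36 / 2355646225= -0.00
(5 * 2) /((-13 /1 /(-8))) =80 /13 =6.15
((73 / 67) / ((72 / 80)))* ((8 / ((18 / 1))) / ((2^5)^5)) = 0.00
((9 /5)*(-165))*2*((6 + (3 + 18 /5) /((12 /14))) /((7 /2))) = -81378 /35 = -2325.09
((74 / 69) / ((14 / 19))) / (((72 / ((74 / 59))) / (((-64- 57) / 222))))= -85063 / 6155352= -0.01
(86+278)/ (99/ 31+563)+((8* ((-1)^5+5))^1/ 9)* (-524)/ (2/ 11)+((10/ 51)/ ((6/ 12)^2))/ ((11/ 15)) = -75662310401/ 7385004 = -10245.40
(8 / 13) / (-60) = -2 / 195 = -0.01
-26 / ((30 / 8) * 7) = -104 / 105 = -0.99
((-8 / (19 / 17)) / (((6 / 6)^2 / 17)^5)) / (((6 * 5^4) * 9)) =-96550276 / 320625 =-301.13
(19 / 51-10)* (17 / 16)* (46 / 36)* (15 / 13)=-56465 / 3744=-15.08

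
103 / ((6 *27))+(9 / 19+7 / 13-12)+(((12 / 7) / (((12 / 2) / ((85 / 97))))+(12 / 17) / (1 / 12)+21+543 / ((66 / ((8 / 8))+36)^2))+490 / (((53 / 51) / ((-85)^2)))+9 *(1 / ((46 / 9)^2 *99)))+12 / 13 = 4124816642338918116203 / 1210803913438119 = 3406676.01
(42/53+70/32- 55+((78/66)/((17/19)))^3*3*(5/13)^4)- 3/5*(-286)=43156031206141/360440869360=119.73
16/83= 0.19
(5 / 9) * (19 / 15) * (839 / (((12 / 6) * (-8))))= -15941 / 432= -36.90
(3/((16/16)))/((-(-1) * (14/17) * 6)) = 17/28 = 0.61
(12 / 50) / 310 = 3 / 3875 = 0.00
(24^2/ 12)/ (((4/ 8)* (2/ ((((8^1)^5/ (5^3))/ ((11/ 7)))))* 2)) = 5505024/ 1375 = 4003.65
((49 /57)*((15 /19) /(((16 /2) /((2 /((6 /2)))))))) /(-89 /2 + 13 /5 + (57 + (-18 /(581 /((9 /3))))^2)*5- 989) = -413512225 /5453385200034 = -0.00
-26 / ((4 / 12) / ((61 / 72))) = -793 / 12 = -66.08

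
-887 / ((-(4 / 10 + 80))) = 4435 / 402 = 11.03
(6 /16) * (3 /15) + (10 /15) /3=107 /360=0.30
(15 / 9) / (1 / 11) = 18.33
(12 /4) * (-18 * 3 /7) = -162 /7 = -23.14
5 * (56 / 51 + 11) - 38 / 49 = 149227 / 2499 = 59.71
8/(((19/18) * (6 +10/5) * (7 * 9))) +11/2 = 1467/266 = 5.52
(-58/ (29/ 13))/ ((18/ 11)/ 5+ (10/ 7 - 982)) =5005/ 188697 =0.03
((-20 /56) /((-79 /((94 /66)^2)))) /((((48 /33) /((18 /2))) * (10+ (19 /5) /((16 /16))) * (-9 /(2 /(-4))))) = 55225 /241762752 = 0.00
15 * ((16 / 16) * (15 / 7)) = 225 / 7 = 32.14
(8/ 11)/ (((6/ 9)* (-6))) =-2/ 11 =-0.18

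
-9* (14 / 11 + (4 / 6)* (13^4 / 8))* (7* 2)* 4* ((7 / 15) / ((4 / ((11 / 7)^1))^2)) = -3457729 / 40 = -86443.22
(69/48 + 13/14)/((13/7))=1.27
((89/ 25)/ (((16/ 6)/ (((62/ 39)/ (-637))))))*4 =-2759/ 207025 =-0.01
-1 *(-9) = 9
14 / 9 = 1.56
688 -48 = 640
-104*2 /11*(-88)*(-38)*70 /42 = -316160 /3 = -105386.67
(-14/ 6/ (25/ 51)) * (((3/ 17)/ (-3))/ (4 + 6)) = 7/ 250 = 0.03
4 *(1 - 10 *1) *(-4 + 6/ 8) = 117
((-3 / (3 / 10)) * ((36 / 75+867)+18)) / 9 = -983.87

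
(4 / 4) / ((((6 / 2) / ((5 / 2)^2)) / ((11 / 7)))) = 275 / 84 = 3.27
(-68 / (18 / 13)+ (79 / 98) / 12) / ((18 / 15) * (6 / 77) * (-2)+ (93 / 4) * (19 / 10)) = -9516485 / 8535429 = -1.11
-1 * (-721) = 721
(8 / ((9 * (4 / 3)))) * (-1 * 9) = -6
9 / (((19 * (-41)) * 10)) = -9 / 7790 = -0.00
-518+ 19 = -499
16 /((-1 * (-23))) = 16 /23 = 0.70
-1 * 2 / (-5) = 2 / 5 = 0.40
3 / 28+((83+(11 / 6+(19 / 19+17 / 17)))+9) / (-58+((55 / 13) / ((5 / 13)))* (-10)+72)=-3593 / 4032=-0.89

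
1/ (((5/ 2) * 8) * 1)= 1/ 20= 0.05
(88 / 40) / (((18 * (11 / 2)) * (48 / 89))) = 89 / 2160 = 0.04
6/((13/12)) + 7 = 163/13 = 12.54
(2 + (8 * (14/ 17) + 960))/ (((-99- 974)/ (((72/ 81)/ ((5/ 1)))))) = -131728/ 820845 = -0.16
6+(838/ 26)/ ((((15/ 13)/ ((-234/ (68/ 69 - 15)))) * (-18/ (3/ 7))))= -172773/ 33845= -5.10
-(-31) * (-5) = -155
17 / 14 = 1.21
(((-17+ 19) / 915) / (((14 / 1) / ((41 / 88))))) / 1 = 41 / 563640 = 0.00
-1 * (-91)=91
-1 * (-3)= 3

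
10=10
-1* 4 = -4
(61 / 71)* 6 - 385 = -26969 / 71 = -379.85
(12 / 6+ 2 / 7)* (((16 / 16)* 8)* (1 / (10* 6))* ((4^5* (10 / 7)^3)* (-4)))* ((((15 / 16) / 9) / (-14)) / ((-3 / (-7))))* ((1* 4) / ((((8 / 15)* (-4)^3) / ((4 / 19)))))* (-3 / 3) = 640000 / 410571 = 1.56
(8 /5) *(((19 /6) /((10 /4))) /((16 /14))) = 1.77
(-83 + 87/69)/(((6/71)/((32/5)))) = -427136/69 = -6190.38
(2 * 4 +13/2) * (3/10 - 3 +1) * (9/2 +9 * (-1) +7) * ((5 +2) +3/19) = -8381/19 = -441.11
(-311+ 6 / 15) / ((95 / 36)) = -55908 / 475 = -117.70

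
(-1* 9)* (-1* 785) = 7065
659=659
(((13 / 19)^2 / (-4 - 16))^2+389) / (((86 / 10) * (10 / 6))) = 60833928483 / 2241521200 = 27.14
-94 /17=-5.53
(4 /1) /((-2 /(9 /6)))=-3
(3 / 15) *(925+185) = 222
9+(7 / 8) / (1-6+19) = 145 / 16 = 9.06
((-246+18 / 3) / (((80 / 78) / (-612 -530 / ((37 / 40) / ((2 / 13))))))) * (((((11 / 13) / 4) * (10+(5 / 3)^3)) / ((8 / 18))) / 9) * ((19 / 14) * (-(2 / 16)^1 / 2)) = -6950553115 / 646464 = -10751.65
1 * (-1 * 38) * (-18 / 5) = 136.80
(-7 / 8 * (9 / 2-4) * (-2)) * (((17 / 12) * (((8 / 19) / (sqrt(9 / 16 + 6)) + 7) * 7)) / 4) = 119 * sqrt(105) / 3420 + 5831 / 384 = 15.54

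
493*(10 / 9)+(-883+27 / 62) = -186811 / 558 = -334.79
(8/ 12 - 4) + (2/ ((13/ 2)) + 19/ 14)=-911/ 546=-1.67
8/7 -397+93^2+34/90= 2599859/315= 8253.52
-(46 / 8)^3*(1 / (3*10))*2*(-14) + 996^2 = 476252849 / 480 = 992193.44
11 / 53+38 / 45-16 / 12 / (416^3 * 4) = 180626160869 / 171699240960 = 1.05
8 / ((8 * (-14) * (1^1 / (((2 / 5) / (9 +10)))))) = -0.00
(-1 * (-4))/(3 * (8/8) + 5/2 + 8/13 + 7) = 104/341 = 0.30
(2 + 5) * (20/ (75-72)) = 140/ 3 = 46.67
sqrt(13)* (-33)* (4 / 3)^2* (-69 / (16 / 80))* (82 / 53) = 1659680* sqrt(13) / 53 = 112906.82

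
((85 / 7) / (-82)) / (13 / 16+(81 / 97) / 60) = -329800 / 1840531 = -0.18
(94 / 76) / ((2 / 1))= 47 / 76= 0.62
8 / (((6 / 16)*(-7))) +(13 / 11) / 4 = -2543 / 924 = -2.75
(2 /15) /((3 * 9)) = 2 /405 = 0.00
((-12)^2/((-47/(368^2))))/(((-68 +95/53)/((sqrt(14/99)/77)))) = 344518656 * sqrt(154)/139689781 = 30.61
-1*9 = -9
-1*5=-5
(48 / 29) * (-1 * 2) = -96 / 29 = -3.31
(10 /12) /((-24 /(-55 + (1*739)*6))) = -21895 /144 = -152.05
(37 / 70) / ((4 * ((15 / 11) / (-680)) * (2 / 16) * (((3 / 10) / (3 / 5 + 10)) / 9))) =-5867312 / 35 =-167637.49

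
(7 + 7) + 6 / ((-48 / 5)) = 13.38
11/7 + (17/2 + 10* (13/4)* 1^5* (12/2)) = 2871/14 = 205.07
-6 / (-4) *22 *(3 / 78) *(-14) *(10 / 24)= -385 / 52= -7.40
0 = 0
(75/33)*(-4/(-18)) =50/99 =0.51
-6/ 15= -2/ 5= -0.40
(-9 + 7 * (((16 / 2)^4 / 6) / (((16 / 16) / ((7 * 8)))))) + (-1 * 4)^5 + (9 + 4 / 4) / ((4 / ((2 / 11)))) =8796902 / 33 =266572.79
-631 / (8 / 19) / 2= -11989 / 16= -749.31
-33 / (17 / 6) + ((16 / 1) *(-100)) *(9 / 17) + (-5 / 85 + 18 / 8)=-58243 / 68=-856.51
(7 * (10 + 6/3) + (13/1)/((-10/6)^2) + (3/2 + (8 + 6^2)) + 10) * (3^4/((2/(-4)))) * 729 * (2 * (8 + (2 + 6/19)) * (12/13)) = -2002418669664/6175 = -324278327.07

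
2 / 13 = 0.15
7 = 7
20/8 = 5/2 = 2.50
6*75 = 450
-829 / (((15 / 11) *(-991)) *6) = 9119 / 89190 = 0.10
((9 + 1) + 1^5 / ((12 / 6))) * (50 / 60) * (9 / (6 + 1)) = 45 / 4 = 11.25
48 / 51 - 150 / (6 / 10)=-4234 / 17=-249.06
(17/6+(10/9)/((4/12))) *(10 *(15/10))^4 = 624375/2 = 312187.50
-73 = -73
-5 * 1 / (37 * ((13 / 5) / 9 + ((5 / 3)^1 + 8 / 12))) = -225 / 4366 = -0.05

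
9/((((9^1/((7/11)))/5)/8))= 280/11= 25.45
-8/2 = -4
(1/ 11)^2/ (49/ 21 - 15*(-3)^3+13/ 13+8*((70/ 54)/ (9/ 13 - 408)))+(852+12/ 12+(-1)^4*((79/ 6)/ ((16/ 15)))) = 39117536635393/ 45204620384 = 865.34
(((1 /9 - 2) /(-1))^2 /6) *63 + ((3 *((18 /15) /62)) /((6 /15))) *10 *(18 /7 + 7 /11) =5429111 /128898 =42.12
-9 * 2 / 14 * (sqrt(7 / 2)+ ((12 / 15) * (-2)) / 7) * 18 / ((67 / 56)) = 10368 / 2345- 648 * sqrt(14) / 67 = -31.77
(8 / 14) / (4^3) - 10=-1119 / 112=-9.99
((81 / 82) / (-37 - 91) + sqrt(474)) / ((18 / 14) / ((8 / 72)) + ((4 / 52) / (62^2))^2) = 1.88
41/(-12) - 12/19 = -923/228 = -4.05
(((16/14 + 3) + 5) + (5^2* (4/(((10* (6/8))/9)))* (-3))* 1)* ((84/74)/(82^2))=-3684/62197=-0.06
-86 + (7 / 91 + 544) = 5955 / 13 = 458.08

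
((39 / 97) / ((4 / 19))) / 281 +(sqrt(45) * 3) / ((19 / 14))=741 / 109028 +126 * sqrt(5) / 19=14.84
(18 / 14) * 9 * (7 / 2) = 81 / 2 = 40.50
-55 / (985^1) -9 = -1784 / 197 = -9.06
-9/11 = -0.82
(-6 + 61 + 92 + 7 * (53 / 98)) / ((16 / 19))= 40109 / 224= 179.06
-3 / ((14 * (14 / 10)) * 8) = -15 / 784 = -0.02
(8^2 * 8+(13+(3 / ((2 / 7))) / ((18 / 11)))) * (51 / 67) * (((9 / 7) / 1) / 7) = 139383 / 1876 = 74.30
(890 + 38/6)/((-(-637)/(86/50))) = 2.42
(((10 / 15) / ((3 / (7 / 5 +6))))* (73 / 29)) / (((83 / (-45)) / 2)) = -10804 / 2407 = -4.49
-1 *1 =-1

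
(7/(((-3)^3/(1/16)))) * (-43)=301/432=0.70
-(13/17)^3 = -2197/4913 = -0.45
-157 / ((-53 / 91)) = 14287 / 53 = 269.57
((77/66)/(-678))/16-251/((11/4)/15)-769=-1530804749/715968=-2138.09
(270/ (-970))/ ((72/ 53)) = -159/ 776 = -0.20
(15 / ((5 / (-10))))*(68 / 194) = -10.52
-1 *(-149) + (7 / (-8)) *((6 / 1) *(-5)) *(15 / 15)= 701 / 4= 175.25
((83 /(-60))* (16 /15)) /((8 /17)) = -1411 /450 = -3.14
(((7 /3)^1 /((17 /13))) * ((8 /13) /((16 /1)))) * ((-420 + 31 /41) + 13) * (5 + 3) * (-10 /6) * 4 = 3109120 /2091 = 1486.91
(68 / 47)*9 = 612 / 47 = 13.02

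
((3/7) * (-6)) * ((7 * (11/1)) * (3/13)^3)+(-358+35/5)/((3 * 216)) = -156865/52728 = -2.97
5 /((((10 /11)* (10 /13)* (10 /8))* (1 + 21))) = 13 /50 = 0.26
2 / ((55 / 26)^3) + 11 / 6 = 2041037 / 998250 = 2.04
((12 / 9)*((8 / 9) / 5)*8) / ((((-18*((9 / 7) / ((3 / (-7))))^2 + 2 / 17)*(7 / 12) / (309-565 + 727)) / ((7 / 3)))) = -42704 / 1935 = -22.07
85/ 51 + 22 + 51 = 224/ 3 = 74.67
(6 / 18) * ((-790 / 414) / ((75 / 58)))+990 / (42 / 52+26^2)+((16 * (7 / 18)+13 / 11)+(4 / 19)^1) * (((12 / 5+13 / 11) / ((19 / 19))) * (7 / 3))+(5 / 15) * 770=24214186271237 / 75368602089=321.28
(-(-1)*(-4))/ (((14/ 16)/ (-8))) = 256/ 7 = 36.57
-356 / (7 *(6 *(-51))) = 178 / 1071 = 0.17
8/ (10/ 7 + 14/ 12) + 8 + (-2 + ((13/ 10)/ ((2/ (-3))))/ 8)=154149/ 17440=8.84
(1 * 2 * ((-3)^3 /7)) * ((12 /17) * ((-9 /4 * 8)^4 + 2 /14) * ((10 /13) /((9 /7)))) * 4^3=-33861104640 /1547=-21888238.29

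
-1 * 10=-10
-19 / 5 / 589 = -1 / 155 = -0.01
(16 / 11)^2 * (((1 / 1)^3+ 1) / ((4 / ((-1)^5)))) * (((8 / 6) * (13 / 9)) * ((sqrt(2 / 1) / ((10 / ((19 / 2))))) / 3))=-31616 * sqrt(2) / 49005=-0.91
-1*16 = -16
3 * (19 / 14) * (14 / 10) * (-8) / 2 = -114 / 5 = -22.80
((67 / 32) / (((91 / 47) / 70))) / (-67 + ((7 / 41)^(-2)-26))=-771505 / 598208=-1.29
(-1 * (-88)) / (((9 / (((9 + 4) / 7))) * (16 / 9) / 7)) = 143 / 2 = 71.50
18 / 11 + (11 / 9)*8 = 1130 / 99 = 11.41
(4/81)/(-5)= -4/405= -0.01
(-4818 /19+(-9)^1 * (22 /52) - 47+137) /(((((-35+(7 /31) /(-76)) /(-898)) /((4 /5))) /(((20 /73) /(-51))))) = 24553561408 /1330440111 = 18.46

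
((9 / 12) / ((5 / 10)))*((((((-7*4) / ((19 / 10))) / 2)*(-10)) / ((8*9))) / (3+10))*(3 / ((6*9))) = 175 / 26676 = 0.01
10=10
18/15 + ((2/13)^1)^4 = 171446/142805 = 1.20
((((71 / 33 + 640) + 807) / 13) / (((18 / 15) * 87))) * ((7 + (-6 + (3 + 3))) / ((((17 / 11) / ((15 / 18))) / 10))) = 20922125 / 519129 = 40.30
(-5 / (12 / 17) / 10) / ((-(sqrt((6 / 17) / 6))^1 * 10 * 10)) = 0.03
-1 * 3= -3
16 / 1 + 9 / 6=35 / 2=17.50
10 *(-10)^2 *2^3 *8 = 64000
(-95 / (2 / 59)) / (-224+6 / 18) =16815 / 1342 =12.53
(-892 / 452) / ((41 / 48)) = -10704 / 4633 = -2.31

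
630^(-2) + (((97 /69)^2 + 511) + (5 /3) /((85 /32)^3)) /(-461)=-529242979163027 /475537160769300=-1.11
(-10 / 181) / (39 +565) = -5 / 54662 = -0.00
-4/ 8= -1/ 2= -0.50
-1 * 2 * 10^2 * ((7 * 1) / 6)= -700 / 3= -233.33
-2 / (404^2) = -1 / 81608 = -0.00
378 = 378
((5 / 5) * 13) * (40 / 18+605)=71045 / 9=7893.89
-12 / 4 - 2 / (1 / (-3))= 3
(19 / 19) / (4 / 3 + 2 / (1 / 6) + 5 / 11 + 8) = 33 / 719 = 0.05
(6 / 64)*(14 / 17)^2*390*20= 143325 / 289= 495.93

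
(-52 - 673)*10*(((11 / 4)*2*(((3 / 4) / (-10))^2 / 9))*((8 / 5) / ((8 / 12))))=-59.81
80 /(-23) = -80 /23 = -3.48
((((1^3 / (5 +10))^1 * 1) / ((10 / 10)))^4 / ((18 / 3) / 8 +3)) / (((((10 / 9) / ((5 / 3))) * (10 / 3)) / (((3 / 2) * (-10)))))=-1 / 28125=-0.00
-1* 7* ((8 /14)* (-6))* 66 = 1584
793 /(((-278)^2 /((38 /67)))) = 15067 /2589014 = 0.01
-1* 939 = -939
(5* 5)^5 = 9765625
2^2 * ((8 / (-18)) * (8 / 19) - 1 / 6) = -242 / 171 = -1.42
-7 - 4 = -11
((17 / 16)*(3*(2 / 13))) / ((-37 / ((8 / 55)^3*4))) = -13056 / 80026375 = -0.00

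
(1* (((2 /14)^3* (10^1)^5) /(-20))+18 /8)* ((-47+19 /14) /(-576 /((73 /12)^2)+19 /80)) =-575926719030 /15688779869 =-36.71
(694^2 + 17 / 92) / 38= 44310529 / 3496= 12674.64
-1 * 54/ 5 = -54/ 5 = -10.80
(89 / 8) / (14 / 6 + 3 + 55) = 267 / 1448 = 0.18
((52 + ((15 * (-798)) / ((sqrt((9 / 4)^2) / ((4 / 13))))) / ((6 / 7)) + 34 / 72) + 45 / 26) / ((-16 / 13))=868393 / 576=1507.63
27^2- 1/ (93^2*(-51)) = 729.00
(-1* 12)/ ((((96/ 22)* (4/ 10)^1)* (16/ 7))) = -385/ 128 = -3.01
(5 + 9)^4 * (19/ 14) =52136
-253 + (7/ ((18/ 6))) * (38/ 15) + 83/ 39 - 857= -644647/ 585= -1101.96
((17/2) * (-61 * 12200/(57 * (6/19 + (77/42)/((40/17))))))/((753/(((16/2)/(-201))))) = 4048448000/755705529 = 5.36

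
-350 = -350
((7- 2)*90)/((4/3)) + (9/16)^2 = 86481/256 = 337.82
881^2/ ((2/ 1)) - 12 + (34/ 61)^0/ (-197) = 152898987/ 394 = 388068.49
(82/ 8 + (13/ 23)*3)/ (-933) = -0.01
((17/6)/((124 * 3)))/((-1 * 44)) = -0.00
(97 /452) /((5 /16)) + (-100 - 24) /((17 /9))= -623944 /9605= -64.96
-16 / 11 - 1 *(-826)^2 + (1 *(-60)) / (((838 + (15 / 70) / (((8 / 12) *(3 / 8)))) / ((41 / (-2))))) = -22034785317 / 32296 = -682275.99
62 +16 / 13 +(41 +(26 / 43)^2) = 2514183 / 24037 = 104.60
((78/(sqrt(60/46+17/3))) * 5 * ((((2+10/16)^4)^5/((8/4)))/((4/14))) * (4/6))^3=828236298582774474692021297871785683493264777490424372049539434837258422517839192608875 * sqrt(33189)/2097986395445401847092577080168773272374053858269351378944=71919833952776321249386240000000.00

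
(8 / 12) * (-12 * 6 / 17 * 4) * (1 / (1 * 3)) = -64 / 17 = -3.76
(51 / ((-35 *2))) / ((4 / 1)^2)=-51 / 1120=-0.05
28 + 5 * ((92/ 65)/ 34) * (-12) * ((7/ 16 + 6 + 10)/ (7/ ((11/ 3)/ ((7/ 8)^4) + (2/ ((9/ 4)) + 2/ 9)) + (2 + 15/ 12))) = 5385885238/ 295517443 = 18.23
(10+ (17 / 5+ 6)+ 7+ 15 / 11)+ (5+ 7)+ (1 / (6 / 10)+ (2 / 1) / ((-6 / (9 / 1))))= 6341 / 165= 38.43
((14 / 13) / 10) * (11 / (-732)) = -77 / 47580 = -0.00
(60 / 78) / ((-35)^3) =-2 / 111475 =-0.00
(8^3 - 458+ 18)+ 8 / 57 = 4112 / 57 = 72.14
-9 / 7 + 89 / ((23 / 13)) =49.02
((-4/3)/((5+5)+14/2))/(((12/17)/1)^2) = -17/108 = -0.16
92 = 92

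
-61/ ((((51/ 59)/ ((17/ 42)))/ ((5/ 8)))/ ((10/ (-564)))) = 89975/ 284256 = 0.32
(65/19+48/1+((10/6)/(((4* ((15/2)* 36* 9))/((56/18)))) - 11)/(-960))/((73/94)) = 115715208887/1747220544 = 66.23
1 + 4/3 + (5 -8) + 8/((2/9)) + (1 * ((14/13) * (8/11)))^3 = 314180726/8772621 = 35.81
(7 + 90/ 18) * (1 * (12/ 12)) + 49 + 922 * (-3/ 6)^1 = -400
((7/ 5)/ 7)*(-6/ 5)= -6/ 25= -0.24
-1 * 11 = -11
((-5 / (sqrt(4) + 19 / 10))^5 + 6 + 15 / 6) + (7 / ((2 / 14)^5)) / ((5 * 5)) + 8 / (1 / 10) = 21613190656877 / 4511209950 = 4791.00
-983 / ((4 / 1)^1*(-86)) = 983 / 344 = 2.86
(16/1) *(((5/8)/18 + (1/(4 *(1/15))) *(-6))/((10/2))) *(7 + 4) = -7117/9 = -790.78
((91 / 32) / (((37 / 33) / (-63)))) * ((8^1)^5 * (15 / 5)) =-581188608 / 37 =-15707800.22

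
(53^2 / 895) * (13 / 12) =36517 / 10740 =3.40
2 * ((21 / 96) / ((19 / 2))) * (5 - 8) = -21 / 152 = -0.14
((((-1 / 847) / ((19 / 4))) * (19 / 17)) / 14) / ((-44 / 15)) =15 / 2217446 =0.00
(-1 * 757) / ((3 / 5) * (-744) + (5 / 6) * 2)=11355 / 6671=1.70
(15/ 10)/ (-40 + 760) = 1/ 480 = 0.00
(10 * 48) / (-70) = -48 / 7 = -6.86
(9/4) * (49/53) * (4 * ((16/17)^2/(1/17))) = 112896/901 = 125.30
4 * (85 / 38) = 170 / 19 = 8.95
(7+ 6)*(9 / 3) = 39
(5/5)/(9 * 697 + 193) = 1/6466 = 0.00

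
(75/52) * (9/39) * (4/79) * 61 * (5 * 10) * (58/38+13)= 746.66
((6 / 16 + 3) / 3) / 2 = 9 / 16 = 0.56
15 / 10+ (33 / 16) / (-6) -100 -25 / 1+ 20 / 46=-90829 / 736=-123.41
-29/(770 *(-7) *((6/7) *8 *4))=29/147840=0.00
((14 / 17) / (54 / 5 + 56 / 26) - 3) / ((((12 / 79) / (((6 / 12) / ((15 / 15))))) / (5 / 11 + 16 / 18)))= -27601889 / 2125629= -12.99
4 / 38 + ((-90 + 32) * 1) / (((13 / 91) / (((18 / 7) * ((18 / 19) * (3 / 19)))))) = -156.06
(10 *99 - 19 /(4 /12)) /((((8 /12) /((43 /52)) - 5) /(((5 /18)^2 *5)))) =-1671625 /19476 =-85.83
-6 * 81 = -486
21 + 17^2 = 310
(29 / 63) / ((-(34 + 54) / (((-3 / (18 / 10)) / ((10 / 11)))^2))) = -319 / 18144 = -0.02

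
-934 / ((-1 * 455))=934 / 455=2.05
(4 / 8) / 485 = 1 / 970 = 0.00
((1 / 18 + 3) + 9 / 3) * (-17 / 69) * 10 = -9265 / 621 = -14.92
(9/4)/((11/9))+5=301/44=6.84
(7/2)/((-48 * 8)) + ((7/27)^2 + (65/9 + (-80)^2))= 1195752283/186624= 6407.28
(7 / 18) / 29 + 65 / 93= 11527 / 16182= 0.71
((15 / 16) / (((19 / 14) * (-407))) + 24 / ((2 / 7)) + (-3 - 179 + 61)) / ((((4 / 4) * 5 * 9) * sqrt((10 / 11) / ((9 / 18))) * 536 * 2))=-2289073 * sqrt(55) / 29843193600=-0.00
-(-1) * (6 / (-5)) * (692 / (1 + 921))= -2076 / 2305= -0.90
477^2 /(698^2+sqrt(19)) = 36951012972 /79122579199-75843 * sqrt(19) /79122579199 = 0.47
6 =6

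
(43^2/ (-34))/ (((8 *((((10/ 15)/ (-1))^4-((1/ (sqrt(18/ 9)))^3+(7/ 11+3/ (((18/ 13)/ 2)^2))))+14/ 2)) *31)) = 443166471/ 226602622+1467885969 *sqrt(2)/ 906410488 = 4.25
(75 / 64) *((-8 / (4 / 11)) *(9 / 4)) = -7425 / 128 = -58.01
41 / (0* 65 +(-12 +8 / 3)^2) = 369 / 784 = 0.47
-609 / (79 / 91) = -55419 / 79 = -701.51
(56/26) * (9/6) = 42/13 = 3.23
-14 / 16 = -7 / 8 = -0.88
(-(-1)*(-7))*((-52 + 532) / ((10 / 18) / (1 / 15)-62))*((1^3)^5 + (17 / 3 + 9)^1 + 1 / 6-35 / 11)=200400 / 253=792.09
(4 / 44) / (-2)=-1 / 22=-0.05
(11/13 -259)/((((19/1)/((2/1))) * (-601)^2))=-0.00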